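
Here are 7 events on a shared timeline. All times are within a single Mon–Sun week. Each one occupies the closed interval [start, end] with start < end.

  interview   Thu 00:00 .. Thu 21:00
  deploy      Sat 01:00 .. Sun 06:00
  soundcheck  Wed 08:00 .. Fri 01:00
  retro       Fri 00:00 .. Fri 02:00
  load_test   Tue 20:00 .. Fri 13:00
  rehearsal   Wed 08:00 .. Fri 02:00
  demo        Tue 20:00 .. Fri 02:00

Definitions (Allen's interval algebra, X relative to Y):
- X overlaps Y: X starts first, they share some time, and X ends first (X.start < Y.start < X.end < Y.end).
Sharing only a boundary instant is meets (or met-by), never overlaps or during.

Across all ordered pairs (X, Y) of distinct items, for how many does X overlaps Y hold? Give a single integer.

Checking all 42 ordered pairs for relation 'overlaps'; matching pairs in alphabetical order:
(soundcheck, retro): soundcheck overlaps retro ✓
Count: 1.

1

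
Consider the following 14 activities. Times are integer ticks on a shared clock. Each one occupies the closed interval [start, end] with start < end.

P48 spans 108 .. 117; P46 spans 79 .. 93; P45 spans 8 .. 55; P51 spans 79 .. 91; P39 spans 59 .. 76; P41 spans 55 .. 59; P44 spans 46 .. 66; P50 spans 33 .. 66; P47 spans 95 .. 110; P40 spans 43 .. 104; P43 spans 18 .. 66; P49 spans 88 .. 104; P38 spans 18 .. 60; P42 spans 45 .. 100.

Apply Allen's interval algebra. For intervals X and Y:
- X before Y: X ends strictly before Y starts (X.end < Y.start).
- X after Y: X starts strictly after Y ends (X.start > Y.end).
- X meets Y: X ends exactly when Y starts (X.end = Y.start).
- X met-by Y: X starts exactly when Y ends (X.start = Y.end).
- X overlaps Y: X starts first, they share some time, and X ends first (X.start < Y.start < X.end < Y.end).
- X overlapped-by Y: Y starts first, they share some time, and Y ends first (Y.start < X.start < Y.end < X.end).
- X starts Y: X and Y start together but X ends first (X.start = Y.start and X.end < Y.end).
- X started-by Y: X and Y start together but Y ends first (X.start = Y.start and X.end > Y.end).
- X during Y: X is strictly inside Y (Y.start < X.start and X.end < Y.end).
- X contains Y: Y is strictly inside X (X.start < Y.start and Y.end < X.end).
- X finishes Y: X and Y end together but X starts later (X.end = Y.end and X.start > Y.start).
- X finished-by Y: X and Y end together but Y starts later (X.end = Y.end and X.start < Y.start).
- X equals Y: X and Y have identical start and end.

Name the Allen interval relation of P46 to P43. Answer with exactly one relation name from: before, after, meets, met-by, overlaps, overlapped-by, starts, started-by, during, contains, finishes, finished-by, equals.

P46 = [79, 93]; P43 = [18, 66].
Compare endpoints: P46.start > P43.start, P46.start > P43.end, P46.end > P43.start, P46.end > P43.end.
That pattern is 'after'.

after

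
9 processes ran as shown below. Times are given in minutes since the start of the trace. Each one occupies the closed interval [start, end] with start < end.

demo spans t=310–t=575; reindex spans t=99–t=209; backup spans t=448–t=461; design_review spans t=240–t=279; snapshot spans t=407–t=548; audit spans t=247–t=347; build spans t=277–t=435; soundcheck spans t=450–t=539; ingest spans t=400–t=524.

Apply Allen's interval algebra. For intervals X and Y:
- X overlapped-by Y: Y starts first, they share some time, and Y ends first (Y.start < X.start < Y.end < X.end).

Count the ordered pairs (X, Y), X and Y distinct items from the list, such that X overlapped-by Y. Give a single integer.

10

Checking all 72 ordered pairs for relation 'overlapped-by'; matching pairs in alphabetical order:
(audit, design_review): audit overlapped-by design_review ✓
(build, audit): build overlapped-by audit ✓
(build, design_review): build overlapped-by design_review ✓
(demo, audit): demo overlapped-by audit ✓
(demo, build): demo overlapped-by build ✓
(ingest, build): ingest overlapped-by build ✓
(snapshot, build): snapshot overlapped-by build ✓
(snapshot, ingest): snapshot overlapped-by ingest ✓
(soundcheck, backup): soundcheck overlapped-by backup ✓
(soundcheck, ingest): soundcheck overlapped-by ingest ✓
Count: 10.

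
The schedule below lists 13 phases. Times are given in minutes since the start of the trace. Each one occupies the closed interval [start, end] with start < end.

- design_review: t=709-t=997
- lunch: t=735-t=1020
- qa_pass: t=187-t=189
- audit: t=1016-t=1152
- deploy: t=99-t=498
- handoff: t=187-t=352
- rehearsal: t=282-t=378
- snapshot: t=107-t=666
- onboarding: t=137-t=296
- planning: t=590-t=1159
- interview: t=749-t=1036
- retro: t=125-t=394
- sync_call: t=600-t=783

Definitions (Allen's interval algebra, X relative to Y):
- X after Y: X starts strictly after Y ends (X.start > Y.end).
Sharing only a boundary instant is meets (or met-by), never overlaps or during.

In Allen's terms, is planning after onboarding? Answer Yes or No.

Yes

planning = [t=590, t=1159], onboarding = [t=137, t=296].
Actual relation of planning to onboarding: after.
Asked whether 'after' holds → Yes.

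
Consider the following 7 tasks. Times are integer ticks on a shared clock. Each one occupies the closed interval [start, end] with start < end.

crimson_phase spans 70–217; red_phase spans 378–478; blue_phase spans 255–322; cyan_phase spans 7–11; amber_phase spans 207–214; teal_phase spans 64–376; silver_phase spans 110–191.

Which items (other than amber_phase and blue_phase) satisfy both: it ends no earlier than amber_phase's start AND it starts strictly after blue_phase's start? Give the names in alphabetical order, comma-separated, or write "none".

red_phase

Conditions: its end is no earlier than amber_phase's start (X.end >= 207) AND its start is strictly after blue_phase's start (X.start > 255).
crimson_phase: end 217 >= 207? ✓; start 70 > 255? ✗ → no.
cyan_phase: end 11 >= 207? ✗; start 7 > 255? ✗ → no.
red_phase: end 478 >= 207? ✓; start 378 > 255? ✓ → yes.
silver_phase: end 191 >= 207? ✗; start 110 > 255? ✗ → no.
teal_phase: end 376 >= 207? ✓; start 64 > 255? ✗ → no.
Result: red_phase.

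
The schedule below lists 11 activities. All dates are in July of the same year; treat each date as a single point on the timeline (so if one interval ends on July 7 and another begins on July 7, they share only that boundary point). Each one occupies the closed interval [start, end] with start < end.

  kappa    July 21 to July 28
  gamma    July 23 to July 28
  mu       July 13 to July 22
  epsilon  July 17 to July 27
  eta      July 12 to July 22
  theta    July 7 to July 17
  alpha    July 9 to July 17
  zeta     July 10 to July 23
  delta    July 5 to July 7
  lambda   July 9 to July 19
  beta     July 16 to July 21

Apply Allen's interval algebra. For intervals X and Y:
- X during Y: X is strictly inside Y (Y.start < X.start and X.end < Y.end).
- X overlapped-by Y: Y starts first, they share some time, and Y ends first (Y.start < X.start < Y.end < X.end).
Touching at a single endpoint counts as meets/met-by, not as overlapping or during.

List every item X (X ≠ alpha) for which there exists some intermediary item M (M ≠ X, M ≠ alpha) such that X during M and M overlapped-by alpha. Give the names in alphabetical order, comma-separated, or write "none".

Target alpha = [July 9, July 17].
Intermediaries M with M overlapped-by alpha: beta, eta, mu, zeta.
Via beta — items with X during beta: none.
Via eta — items with X during eta: beta.
Via mu — items with X during mu: beta.
Via zeta — items with X during zeta: beta, eta, mu.
Union: beta, eta, mu.

beta, eta, mu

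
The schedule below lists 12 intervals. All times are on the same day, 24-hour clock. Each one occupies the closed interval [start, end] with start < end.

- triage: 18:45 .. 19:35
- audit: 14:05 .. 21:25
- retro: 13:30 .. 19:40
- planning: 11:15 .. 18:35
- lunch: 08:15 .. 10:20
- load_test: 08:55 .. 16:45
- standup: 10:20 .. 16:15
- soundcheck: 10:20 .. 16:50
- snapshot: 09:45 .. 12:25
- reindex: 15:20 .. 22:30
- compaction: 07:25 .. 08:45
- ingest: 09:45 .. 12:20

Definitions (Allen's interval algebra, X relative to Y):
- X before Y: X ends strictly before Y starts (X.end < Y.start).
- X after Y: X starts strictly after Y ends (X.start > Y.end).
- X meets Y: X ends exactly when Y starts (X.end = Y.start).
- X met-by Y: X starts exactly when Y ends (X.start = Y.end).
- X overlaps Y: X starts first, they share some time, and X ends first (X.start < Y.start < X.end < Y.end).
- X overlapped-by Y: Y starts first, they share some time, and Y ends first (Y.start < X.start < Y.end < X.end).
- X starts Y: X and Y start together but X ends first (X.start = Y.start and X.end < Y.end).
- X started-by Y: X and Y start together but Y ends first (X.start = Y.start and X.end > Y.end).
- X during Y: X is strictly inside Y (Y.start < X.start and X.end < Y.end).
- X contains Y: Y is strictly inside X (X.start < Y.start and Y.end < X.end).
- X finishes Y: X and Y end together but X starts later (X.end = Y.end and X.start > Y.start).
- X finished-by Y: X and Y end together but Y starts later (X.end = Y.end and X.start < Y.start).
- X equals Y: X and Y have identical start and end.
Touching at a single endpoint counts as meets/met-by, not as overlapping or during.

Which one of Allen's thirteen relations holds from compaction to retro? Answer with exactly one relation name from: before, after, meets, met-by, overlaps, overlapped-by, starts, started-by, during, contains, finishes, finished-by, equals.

before

compaction = [07:25, 08:45]; retro = [13:30, 19:40].
Compare endpoints: compaction.start < retro.start, compaction.start < retro.end, compaction.end < retro.start, compaction.end < retro.end.
That pattern is 'before'.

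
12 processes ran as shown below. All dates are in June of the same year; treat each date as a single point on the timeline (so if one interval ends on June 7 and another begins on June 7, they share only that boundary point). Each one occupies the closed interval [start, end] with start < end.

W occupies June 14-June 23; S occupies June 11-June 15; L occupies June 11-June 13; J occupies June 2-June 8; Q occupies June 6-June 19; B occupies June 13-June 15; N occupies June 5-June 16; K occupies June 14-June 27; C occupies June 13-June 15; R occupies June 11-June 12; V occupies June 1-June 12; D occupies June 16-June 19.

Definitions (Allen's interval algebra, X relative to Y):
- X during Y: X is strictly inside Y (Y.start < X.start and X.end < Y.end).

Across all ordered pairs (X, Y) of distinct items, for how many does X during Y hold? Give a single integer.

Checking all 132 ordered pairs for relation 'during'; matching pairs in alphabetical order:
(B, N): B during N ✓
(B, Q): B during Q ✓
(C, N): C during N ✓
(C, Q): C during Q ✓
(D, K): D during K ✓
(D, W): D during W ✓
(J, V): J during V ✓
(L, N): L during N ✓
(L, Q): L during Q ✓
(R, N): R during N ✓
(R, Q): R during Q ✓
(S, N): S during N ✓
(S, Q): S during Q ✓
Count: 13.

13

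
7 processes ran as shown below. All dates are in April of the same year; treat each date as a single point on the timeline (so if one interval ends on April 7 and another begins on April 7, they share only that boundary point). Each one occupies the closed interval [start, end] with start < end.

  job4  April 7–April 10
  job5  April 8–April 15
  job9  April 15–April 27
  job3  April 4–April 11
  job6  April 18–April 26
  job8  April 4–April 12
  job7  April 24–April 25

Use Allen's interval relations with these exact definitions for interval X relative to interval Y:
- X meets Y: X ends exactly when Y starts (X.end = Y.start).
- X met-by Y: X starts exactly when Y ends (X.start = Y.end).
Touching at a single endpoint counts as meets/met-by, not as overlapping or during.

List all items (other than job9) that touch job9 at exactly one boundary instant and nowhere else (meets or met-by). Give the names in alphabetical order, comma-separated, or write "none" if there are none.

job5

Target job9 = [April 15, April 27].
job3 [April 4, April 11] → before → no.
job4 [April 7, April 10] → before → no.
job5 [April 8, April 15] → meets → yes.
job6 [April 18, April 26] → during → no.
job7 [April 24, April 25] → during → no.
job8 [April 4, April 12] → before → no.
Result: job5.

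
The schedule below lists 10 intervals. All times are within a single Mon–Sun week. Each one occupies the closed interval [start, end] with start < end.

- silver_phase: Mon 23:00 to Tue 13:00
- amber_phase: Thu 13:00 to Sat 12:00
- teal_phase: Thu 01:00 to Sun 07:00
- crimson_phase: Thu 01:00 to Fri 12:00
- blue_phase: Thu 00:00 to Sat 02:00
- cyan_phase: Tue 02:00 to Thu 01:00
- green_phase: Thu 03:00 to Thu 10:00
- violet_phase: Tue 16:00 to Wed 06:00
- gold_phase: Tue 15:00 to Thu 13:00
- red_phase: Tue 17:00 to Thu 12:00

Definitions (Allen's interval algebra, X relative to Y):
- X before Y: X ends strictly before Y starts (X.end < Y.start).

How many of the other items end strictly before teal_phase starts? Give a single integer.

Target teal_phase = [Thu 01:00, Sun 07:00].
amber_phase [Thu 13:00, Sat 12:00] → during → no.
blue_phase [Thu 00:00, Sat 02:00] → overlaps → no.
crimson_phase [Thu 01:00, Fri 12:00] → starts → no.
cyan_phase [Tue 02:00, Thu 01:00] → meets → no.
gold_phase [Tue 15:00, Thu 13:00] → overlaps → no.
green_phase [Thu 03:00, Thu 10:00] → during → no.
red_phase [Tue 17:00, Thu 12:00] → overlaps → no.
silver_phase [Mon 23:00, Tue 13:00] → before → counts.
violet_phase [Tue 16:00, Wed 06:00] → before → counts.
Total: 2.

2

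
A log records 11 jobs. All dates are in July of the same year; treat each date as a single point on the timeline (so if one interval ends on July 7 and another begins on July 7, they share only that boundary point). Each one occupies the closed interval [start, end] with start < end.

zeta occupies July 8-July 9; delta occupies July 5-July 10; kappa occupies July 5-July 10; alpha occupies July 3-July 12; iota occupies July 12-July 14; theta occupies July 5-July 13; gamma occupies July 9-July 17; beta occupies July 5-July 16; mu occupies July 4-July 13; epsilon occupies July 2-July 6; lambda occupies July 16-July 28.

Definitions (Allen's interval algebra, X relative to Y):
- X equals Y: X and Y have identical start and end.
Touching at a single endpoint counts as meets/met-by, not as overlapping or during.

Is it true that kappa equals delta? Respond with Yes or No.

Yes

kappa = [July 5, July 10], delta = [July 5, July 10].
Actual relation of kappa to delta: equals.
Asked whether 'equals' holds → Yes.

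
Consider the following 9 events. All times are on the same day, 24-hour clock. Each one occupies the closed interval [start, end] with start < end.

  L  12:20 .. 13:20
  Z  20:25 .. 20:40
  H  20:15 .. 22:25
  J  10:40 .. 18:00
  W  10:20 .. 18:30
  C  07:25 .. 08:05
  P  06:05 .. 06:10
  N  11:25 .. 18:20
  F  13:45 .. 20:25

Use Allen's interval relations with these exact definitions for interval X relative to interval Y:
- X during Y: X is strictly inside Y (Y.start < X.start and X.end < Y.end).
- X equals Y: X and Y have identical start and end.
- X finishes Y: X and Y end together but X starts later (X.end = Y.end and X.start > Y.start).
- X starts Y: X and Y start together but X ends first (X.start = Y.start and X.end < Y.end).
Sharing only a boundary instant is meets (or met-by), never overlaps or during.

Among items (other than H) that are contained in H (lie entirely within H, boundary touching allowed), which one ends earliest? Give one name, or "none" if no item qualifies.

Z

Target H = [20:15, 22:25].
C [07:25, 08:05] → before → excluded.
F [13:45, 20:25] → overlaps → excluded.
J [10:40, 18:00] → before → excluded.
L [12:20, 13:20] → before → excluded.
N [11:25, 18:20] → before → excluded.
P [06:05, 06:10] → before → excluded.
W [10:20, 18:30] → before → excluded.
Z [20:25, 20:40] → during → candidate.
Among candidates, earliest end is 20:40 → Z.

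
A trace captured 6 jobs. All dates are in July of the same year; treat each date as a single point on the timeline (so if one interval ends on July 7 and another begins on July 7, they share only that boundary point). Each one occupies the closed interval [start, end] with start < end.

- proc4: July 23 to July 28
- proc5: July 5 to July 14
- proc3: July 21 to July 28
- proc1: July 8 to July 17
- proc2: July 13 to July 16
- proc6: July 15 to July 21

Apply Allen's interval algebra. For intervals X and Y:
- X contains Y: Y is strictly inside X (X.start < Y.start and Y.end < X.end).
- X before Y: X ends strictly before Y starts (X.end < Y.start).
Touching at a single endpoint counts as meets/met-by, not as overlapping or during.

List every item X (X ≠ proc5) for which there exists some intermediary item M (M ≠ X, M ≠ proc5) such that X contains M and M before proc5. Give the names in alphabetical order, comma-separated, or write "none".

Target proc5 = [July 5, July 14].
Intermediaries M with M before proc5: none.
Union: none.

none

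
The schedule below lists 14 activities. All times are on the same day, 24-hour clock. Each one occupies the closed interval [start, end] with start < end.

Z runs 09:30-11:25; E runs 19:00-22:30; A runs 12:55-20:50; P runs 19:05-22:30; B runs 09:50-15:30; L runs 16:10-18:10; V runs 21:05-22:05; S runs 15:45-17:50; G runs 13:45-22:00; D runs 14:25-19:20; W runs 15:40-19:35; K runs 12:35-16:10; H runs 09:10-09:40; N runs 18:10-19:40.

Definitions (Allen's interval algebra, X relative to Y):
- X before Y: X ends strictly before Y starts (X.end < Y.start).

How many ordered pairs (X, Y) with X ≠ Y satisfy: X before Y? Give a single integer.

Checking all 182 ordered pairs for relation 'before'; matching pairs in alphabetical order:
(A, V): A before V ✓
(B, E): B before E ✓
(B, L): B before L ✓
(B, N): B before N ✓
(B, P): B before P ✓
(B, S): B before S ✓
(B, V): B before V ✓
(B, W): B before W ✓
(D, V): D before V ✓
(H, A): H before A ✓
(H, B): H before B ✓
(H, D): H before D ✓
(H, E): H before E ✓
(H, G): H before G ✓
(H, K): H before K ✓
(H, L): H before L ✓
(H, N): H before N ✓
(H, P): H before P ✓
(H, S): H before S ✓
(H, V): H before V ✓
(H, W): H before W ✓
(K, E): K before E ✓
(K, N): K before N ✓
(K, P): K before P ✓
... plus 21 further pairs not listed.
Count: 45.

45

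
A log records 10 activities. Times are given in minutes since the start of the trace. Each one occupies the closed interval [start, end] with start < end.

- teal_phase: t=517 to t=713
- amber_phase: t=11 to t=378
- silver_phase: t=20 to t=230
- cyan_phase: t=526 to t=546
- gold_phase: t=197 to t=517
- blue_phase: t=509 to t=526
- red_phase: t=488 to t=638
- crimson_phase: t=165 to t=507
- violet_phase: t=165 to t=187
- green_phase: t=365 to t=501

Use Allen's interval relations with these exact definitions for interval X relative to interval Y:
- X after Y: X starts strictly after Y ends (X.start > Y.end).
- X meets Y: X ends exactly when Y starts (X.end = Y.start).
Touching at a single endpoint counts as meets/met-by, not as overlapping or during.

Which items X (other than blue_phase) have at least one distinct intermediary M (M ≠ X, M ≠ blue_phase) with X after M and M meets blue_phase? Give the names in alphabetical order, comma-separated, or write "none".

none

Target blue_phase = [t=509, t=526].
Intermediaries M with M meets blue_phase: none.
Union: none.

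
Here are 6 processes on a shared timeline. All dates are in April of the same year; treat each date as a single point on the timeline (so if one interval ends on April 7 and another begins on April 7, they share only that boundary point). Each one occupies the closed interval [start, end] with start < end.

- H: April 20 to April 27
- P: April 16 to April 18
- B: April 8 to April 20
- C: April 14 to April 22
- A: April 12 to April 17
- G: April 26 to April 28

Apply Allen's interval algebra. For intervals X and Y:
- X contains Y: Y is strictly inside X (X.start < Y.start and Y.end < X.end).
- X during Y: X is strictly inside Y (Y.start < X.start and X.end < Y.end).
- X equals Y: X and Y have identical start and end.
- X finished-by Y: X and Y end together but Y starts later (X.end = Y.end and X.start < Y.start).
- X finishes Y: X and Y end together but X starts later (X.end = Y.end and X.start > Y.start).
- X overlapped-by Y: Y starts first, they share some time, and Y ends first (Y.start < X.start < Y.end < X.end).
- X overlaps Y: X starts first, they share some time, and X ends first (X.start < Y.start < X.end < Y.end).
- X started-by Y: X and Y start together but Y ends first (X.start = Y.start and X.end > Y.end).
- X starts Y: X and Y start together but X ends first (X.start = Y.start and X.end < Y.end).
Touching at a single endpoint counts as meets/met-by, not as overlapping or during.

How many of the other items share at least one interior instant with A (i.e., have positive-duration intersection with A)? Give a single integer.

Target A = [April 12, April 17].
B [April 8, April 20] → contains → counts.
C [April 14, April 22] → overlapped-by → counts.
G [April 26, April 28] → after → no.
H [April 20, April 27] → after → no.
P [April 16, April 18] → overlapped-by → counts.
Total: 3.

3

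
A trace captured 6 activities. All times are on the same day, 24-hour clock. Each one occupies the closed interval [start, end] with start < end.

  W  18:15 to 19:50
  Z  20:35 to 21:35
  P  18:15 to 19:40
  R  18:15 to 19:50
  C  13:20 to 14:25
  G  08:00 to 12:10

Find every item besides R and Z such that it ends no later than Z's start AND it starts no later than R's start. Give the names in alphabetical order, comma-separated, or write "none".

Conditions: its end is no later than Z's start (X.end <= 20:35) AND its start is no later than R's start (X.start <= 18:15).
C: end 14:25 <= 20:35? ✓; start 13:20 <= 18:15? ✓ → yes.
G: end 12:10 <= 20:35? ✓; start 08:00 <= 18:15? ✓ → yes.
P: end 19:40 <= 20:35? ✓; start 18:15 <= 18:15? ✓ → yes.
W: end 19:50 <= 20:35? ✓; start 18:15 <= 18:15? ✓ → yes.
Result: C, G, P, W.

C, G, P, W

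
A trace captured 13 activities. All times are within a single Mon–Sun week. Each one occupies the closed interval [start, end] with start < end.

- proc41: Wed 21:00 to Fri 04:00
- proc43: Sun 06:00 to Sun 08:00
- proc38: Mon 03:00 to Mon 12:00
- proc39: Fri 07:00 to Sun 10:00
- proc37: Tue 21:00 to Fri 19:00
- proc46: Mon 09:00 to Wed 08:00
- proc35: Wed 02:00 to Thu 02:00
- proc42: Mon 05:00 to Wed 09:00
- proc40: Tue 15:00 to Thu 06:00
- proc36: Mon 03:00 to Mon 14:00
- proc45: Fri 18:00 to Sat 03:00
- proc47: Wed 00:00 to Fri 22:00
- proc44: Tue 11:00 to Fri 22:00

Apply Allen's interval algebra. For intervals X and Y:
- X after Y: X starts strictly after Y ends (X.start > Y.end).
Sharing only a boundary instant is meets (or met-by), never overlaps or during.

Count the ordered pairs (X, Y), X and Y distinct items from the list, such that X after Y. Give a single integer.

Checking all 156 ordered pairs for relation 'after'; matching pairs in alphabetical order:
(proc35, proc36): proc35 after proc36 ✓
(proc35, proc38): proc35 after proc38 ✓
(proc37, proc36): proc37 after proc36 ✓
(proc37, proc38): proc37 after proc38 ✓
(proc39, proc35): proc39 after proc35 ✓
(proc39, proc36): proc39 after proc36 ✓
(proc39, proc38): proc39 after proc38 ✓
(proc39, proc40): proc39 after proc40 ✓
(proc39, proc41): proc39 after proc41 ✓
(proc39, proc42): proc39 after proc42 ✓
(proc39, proc46): proc39 after proc46 ✓
(proc40, proc36): proc40 after proc36 ✓
(proc40, proc38): proc40 after proc38 ✓
(proc41, proc36): proc41 after proc36 ✓
(proc41, proc38): proc41 after proc38 ✓
(proc41, proc42): proc41 after proc42 ✓
(proc41, proc46): proc41 after proc46 ✓
(proc43, proc35): proc43 after proc35 ✓
(proc43, proc36): proc43 after proc36 ✓
(proc43, proc37): proc43 after proc37 ✓
(proc43, proc38): proc43 after proc38 ✓
(proc43, proc40): proc43 after proc40 ✓
(proc43, proc41): proc43 after proc41 ✓
(proc43, proc42): proc43 after proc42 ✓
... plus 15 further pairs not listed.
Count: 39.

39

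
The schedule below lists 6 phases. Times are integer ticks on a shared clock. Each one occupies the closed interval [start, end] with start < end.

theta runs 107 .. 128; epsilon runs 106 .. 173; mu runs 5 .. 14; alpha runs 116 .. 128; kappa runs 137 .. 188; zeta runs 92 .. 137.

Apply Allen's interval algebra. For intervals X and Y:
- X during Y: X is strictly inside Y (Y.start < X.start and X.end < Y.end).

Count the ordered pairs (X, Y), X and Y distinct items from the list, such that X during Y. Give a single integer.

Checking all 30 ordered pairs for relation 'during'; matching pairs in alphabetical order:
(alpha, epsilon): alpha during epsilon ✓
(alpha, zeta): alpha during zeta ✓
(theta, epsilon): theta during epsilon ✓
(theta, zeta): theta during zeta ✓
Count: 4.

4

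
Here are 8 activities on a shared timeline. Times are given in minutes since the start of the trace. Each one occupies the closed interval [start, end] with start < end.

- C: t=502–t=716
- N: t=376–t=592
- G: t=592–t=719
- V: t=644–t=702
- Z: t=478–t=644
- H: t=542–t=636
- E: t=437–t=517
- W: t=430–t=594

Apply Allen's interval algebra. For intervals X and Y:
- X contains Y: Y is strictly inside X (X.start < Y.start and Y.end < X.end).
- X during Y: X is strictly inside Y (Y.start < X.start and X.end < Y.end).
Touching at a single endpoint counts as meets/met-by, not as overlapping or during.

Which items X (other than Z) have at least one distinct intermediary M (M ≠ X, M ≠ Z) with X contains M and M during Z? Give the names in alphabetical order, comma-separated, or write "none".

Target Z = [t=478, t=644].
Intermediaries M with M during Z: H.
Via H — items with X contains H: C.
Union: C.

C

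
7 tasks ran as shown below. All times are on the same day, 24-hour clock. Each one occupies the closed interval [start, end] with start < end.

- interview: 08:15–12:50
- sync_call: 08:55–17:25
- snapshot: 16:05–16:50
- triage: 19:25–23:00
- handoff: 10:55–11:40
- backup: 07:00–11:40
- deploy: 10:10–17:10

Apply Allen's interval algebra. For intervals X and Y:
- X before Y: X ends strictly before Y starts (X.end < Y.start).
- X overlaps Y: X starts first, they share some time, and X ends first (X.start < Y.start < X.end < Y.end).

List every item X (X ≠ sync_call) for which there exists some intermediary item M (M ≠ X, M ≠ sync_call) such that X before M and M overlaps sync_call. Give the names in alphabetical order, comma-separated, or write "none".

none

Target sync_call = [08:55, 17:25].
Intermediaries M with M overlaps sync_call: backup, interview.
Via backup — items with X before backup: none.
Via interview — items with X before interview: none.
Union: none.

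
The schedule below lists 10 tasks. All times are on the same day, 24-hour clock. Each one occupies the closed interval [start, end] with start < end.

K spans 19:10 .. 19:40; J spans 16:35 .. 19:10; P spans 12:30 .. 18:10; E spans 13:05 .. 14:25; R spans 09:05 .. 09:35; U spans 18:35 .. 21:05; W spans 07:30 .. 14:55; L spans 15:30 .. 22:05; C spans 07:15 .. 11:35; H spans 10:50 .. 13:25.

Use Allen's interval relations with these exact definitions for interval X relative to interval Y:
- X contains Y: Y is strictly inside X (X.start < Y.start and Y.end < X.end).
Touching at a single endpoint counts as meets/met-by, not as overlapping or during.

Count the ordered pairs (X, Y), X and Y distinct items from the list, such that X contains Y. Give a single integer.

9

Checking all 90 ordered pairs for relation 'contains'; matching pairs in alphabetical order:
(C, R): C contains R ✓
(L, J): L contains J ✓
(L, K): L contains K ✓
(L, U): L contains U ✓
(P, E): P contains E ✓
(U, K): U contains K ✓
(W, E): W contains E ✓
(W, H): W contains H ✓
(W, R): W contains R ✓
Count: 9.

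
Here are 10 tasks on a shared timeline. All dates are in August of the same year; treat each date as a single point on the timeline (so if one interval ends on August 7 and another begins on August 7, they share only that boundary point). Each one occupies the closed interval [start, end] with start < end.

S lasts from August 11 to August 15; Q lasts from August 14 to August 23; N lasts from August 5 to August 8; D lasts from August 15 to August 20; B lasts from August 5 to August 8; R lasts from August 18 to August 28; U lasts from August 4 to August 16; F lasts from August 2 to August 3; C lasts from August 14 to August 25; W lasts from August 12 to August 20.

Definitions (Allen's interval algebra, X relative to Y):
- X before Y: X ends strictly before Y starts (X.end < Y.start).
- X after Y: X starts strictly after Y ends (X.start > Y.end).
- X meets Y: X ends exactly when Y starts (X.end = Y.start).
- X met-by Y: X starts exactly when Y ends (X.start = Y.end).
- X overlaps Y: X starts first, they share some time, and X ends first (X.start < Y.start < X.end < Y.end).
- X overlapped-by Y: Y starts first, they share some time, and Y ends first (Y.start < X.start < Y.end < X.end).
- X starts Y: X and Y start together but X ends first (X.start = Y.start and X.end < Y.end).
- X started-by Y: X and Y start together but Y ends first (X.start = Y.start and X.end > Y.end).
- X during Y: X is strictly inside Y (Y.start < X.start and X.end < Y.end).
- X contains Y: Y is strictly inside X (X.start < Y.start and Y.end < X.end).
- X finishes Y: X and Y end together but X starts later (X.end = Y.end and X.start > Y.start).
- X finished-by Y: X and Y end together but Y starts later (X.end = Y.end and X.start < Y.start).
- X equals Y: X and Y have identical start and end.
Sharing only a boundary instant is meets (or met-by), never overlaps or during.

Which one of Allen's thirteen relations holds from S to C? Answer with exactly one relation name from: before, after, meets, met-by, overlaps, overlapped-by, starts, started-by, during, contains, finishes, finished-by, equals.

overlaps

S = [August 11, August 15]; C = [August 14, August 25].
Compare endpoints: S.start < C.start, S.start < C.end, S.end > C.start, S.end < C.end.
That pattern is 'overlaps'.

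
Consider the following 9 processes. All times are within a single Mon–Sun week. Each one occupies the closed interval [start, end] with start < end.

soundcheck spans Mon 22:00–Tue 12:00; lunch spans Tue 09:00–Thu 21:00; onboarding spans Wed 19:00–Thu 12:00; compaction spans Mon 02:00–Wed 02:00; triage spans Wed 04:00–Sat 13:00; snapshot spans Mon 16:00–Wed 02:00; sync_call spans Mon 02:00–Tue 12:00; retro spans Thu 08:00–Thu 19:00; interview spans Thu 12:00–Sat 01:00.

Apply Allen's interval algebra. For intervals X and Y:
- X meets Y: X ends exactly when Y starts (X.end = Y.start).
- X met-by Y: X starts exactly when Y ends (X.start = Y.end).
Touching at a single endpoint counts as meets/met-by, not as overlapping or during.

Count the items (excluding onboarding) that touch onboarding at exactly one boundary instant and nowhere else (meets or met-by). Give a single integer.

1

Target onboarding = [Wed 19:00, Thu 12:00].
compaction [Mon 02:00, Wed 02:00] → before → no.
interview [Thu 12:00, Sat 01:00] → met-by → counts.
lunch [Tue 09:00, Thu 21:00] → contains → no.
retro [Thu 08:00, Thu 19:00] → overlapped-by → no.
snapshot [Mon 16:00, Wed 02:00] → before → no.
soundcheck [Mon 22:00, Tue 12:00] → before → no.
sync_call [Mon 02:00, Tue 12:00] → before → no.
triage [Wed 04:00, Sat 13:00] → contains → no.
Total: 1.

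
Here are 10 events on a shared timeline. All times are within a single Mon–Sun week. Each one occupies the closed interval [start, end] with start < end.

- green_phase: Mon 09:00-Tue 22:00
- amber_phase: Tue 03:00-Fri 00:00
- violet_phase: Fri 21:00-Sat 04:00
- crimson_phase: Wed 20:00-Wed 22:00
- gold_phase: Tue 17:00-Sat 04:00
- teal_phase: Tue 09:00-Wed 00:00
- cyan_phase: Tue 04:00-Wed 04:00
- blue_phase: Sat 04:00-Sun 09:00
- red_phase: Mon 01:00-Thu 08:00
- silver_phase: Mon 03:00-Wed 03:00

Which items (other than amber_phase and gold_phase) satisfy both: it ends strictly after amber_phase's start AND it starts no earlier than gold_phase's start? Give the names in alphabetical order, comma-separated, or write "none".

Conditions: its end is strictly after amber_phase's start (X.end > Tue 03:00) AND its start is no earlier than gold_phase's start (X.start >= Tue 17:00).
blue_phase: end Sun 09:00 > Tue 03:00? ✓; start Sat 04:00 >= Tue 17:00? ✓ → yes.
crimson_phase: end Wed 22:00 > Tue 03:00? ✓; start Wed 20:00 >= Tue 17:00? ✓ → yes.
cyan_phase: end Wed 04:00 > Tue 03:00? ✓; start Tue 04:00 >= Tue 17:00? ✗ → no.
green_phase: end Tue 22:00 > Tue 03:00? ✓; start Mon 09:00 >= Tue 17:00? ✗ → no.
red_phase: end Thu 08:00 > Tue 03:00? ✓; start Mon 01:00 >= Tue 17:00? ✗ → no.
silver_phase: end Wed 03:00 > Tue 03:00? ✓; start Mon 03:00 >= Tue 17:00? ✗ → no.
teal_phase: end Wed 00:00 > Tue 03:00? ✓; start Tue 09:00 >= Tue 17:00? ✗ → no.
violet_phase: end Sat 04:00 > Tue 03:00? ✓; start Fri 21:00 >= Tue 17:00? ✓ → yes.
Result: blue_phase, crimson_phase, violet_phase.

blue_phase, crimson_phase, violet_phase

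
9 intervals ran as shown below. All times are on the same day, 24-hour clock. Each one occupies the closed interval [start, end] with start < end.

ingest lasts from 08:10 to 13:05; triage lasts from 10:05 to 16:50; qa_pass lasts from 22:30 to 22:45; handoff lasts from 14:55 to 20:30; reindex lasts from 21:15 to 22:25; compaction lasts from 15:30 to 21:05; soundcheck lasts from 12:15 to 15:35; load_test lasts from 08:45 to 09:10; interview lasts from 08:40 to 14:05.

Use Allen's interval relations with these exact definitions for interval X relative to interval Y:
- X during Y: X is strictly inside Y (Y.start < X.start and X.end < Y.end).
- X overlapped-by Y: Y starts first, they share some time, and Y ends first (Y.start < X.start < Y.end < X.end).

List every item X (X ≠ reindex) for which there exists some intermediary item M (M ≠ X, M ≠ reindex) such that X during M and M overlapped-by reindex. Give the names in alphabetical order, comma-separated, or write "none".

Target reindex = [21:15, 22:25].
Intermediaries M with M overlapped-by reindex: none.
Union: none.

none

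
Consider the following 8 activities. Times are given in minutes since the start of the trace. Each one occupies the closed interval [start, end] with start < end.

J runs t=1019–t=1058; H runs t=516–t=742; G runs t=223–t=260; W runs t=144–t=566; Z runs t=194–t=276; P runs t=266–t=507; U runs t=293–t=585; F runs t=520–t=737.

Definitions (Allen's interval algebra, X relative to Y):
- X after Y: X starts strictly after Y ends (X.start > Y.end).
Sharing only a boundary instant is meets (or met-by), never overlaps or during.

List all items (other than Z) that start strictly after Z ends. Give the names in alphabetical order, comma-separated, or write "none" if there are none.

Target Z = [t=194, t=276].
F [t=520, t=737] → after → yes.
G [t=223, t=260] → during → no.
H [t=516, t=742] → after → yes.
J [t=1019, t=1058] → after → yes.
P [t=266, t=507] → overlapped-by → no.
U [t=293, t=585] → after → yes.
W [t=144, t=566] → contains → no.
Result: F, H, J, U.

F, H, J, U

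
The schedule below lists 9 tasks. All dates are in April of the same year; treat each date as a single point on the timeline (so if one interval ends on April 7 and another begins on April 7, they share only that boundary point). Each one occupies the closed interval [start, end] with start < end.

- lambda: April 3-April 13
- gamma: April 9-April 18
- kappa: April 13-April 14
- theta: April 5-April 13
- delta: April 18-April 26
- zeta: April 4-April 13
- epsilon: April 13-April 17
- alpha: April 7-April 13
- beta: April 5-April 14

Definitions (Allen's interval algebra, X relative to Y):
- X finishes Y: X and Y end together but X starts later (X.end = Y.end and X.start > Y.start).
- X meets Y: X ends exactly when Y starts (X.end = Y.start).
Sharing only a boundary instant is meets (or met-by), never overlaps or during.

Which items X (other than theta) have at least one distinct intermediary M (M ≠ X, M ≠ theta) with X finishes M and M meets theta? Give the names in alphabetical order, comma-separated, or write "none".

Target theta = [April 5, April 13].
Intermediaries M with M meets theta: none.
Union: none.

none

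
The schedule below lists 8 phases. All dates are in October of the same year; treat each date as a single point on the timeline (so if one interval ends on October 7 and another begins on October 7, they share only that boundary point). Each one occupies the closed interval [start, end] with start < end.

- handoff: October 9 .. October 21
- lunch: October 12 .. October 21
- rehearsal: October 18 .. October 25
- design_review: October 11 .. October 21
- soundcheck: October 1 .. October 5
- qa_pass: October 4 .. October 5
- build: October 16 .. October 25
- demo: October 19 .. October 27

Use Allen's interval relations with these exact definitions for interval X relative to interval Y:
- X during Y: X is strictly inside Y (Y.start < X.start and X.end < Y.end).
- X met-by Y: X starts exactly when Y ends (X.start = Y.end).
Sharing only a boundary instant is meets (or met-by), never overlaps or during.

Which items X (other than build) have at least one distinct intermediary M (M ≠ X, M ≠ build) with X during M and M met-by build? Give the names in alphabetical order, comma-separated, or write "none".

Target build = [October 16, October 25].
Intermediaries M with M met-by build: none.
Union: none.

none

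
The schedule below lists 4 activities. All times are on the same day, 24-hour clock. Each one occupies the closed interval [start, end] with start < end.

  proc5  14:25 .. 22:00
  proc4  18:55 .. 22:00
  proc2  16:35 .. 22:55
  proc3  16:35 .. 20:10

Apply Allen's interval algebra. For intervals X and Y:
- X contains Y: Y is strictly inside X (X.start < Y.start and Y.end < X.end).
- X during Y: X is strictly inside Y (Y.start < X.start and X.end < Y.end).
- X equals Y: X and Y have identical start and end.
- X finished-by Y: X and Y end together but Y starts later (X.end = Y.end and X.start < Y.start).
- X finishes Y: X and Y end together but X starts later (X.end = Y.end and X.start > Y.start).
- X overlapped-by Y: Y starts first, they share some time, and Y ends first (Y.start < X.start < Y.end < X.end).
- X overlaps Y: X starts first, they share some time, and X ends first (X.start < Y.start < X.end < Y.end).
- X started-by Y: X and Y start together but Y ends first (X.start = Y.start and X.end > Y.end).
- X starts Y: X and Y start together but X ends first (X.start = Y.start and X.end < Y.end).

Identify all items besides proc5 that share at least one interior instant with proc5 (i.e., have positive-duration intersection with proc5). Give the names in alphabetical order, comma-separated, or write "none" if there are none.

proc2, proc3, proc4

Target proc5 = [14:25, 22:00].
proc2 [16:35, 22:55] → overlapped-by → yes.
proc3 [16:35, 20:10] → during → yes.
proc4 [18:55, 22:00] → finishes → yes.
Result: proc2, proc3, proc4.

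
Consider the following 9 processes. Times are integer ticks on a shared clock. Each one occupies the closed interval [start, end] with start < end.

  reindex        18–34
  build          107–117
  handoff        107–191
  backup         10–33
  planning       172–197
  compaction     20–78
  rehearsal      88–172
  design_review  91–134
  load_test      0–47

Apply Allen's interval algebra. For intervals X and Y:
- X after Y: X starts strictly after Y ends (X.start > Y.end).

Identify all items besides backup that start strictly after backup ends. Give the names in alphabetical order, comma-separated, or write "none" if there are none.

Target backup = [10, 33].
build [107, 117] → after → yes.
compaction [20, 78] → overlapped-by → no.
design_review [91, 134] → after → yes.
handoff [107, 191] → after → yes.
load_test [0, 47] → contains → no.
planning [172, 197] → after → yes.
rehearsal [88, 172] → after → yes.
reindex [18, 34] → overlapped-by → no.
Result: build, design_review, handoff, planning, rehearsal.

build, design_review, handoff, planning, rehearsal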